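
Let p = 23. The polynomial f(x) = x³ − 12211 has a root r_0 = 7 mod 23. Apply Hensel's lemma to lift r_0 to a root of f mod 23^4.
r_3 = 274995 (mod 279841)

Hensel: r_{i+1} = r_i − f(r_i)/f′(r_i) mod 23^{i+2}, where f′(x) = 3x². Iterate:
  r_0 = 7 (mod 23)
  r_1 = 444 (mod 529)
  r_2 = 7321 (mod 12167)
  r_3 = 274995 (mod 279841)
Final: r = 274995 with f(r) ≡ 0 mod 23^4.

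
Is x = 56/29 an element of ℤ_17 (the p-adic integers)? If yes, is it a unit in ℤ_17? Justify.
x ∈ ℤ_17^× (unit); v_17(x) = 0

ℤ_17 = {x ∈ ℚ_17 : v_17(x) ≥ 0} and ℤ_17^× = {x ∈ ℤ_17 : v_17(x) = 0}. Here v_17(56/29) = v_17(num) − v_17(den) = 0; compare against these criteria.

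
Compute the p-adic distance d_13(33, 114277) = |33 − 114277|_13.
d_13(33, 114277) = 1/28561

Step 1 — x − y = 33 − 114277 = -114244. Step 2 — v_13(-114244) = 4 (factor: -114244 = −(13^4 · 4); the sign does not affect v_p). Step 3 — |x − y|_13 = 13^{-4} = 1/28561.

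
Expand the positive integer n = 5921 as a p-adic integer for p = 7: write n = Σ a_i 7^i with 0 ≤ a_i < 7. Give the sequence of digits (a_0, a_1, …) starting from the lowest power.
(a_0, a_1, …) = (6, 5, 1, 3, 2)

Repeated division by 7 gives the digits low-to-high: 5921 = 6 + 5·7^1 + 1·7^2 + 3·7^3 + 2·7^4. Digit sequence: (6, 5, 1, 3, 2).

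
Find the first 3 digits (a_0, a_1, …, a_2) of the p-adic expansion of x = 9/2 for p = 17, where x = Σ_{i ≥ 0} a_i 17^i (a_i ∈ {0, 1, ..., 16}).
(a_0, …, a_2) = (13, 8, 8)

v_17(9/2) = 0 (numerator and denominator both coprime to 17), so x ∈ ℤ_17^×. Compute digits iteratively via a_i = x_i mod 17, x_{i+1} = (x_i − a_i)/17, with x_0 = x:
  x_0 = 9/2;  a_0 = 13;  x_1 = (x_0 − 13)/17 = -1/2
  x_1 = -1/2;  a_1 = 8;  x_2 = (x_1 − 8)/17 = -1/2
  x_2 = -1/2;  a_2 = 8;  x_3 = (x_2 − 8)/17 = -1/2
Digits: (13, 8, 8).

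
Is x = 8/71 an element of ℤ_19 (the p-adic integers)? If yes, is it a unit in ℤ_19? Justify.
x ∈ ℤ_19^× (unit); v_19(x) = 0

ℤ_19 = {x ∈ ℚ_19 : v_19(x) ≥ 0} and ℤ_19^× = {x ∈ ℤ_19 : v_19(x) = 0}. Here v_19(8/71) = v_19(num) − v_19(den) = 0; compare against these criteria.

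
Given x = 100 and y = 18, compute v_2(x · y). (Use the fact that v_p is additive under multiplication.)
v_2(1800) = 3

v_p(x) = 2 (factor: 100 = 2^2 · 25); v_p(y) = 1 (factor: 18 = 2^1 · 9). Additivity: v_p(xy) = v_p(x) + v_p(y) = 2 + 1 = 3. (Direct check: xy = 1800 = 2^3 · (225).)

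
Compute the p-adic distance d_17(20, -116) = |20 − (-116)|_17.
d_17(20, -116) = 1/17

Step 1 — x − y = 20 − (-116) = 136. Step 2 — v_17(136) = 1 (factor: 136 = (17^1 · 8); the sign does not affect v_p). Step 3 — |x − y|_17 = 17^{-1} = 1/17.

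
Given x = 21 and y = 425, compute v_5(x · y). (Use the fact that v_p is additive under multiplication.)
v_5(8925) = 2

v_p(x) = 0 (factor: 21 = 5^0 · 21); v_p(y) = 2 (factor: 425 = 5^2 · 17). Additivity: v_p(xy) = v_p(x) + v_p(y) = 0 + 2 = 2. (Direct check: xy = 8925 = 5^2 · (357).)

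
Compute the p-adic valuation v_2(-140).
v_2(-140) = 2

v_2(n) is the largest exponent k such that 2^k divides n. Factor out: -140 = -2^2 · 35. (Sign doesn't affect v_p.) So v_2(-140) = 2.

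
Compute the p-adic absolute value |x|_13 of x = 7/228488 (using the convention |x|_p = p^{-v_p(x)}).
|7/228488|_13 = 28561

Step 1 — compute v_13(x) by factoring powers of 13 out of the numerator and denominator: v_13(7/228488) = -4. Step 2 — apply |x|_p = p^{-v_p(x)} = 13^{4} = 28561.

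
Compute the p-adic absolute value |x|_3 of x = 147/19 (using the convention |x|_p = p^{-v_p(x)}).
|147/19|_3 = 1/3

Step 1 — compute v_3(x) by factoring powers of 3 out of the numerator and denominator: v_3(147/19) = 1. Step 2 — apply |x|_p = p^{-v_p(x)} = 3^{-1} = 1/3.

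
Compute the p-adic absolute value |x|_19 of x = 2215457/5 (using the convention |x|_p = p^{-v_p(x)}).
|2215457/5|_19 = 1/130321

Step 1 — compute v_19(x) by factoring powers of 19 out of the numerator and denominator: v_19(2215457/5) = 4. Step 2 — apply |x|_p = p^{-v_p(x)} = 19^{-4} = 1/130321.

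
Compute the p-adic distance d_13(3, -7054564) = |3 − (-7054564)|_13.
d_13(3, -7054564) = 1/371293

Step 1 — x − y = 3 − (-7054564) = 7054567. Step 2 — v_13(7054567) = 5 (factor: 7054567 = (13^5 · 19); the sign does not affect v_p). Step 3 — |x − y|_13 = 13^{-5} = 1/371293.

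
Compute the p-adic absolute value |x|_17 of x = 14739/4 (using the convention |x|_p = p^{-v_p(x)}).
|14739/4|_17 = 1/4913

Step 1 — compute v_17(x) by factoring powers of 17 out of the numerator and denominator: v_17(14739/4) = 3. Step 2 — apply |x|_p = p^{-v_p(x)} = 17^{-3} = 1/4913.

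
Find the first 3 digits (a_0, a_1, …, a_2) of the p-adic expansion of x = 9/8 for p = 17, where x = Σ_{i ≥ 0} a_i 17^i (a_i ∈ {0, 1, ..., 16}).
(a_0, …, a_2) = (16, 14, 14)

v_17(9/8) = 0 (numerator and denominator both coprime to 17), so x ∈ ℤ_17^×. Compute digits iteratively via a_i = x_i mod 17, x_{i+1} = (x_i − a_i)/17, with x_0 = x:
  x_0 = 9/8;  a_0 = 16;  x_1 = (x_0 − 16)/17 = -7/8
  x_1 = -7/8;  a_1 = 14;  x_2 = (x_1 − 14)/17 = -7/8
  x_2 = -7/8;  a_2 = 14;  x_3 = (x_2 − 14)/17 = -7/8
Digits: (16, 14, 14).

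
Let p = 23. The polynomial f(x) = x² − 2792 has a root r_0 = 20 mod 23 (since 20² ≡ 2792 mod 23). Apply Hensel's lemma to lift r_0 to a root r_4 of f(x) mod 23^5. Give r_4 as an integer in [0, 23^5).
r_4 = 2862922 (mod 6436343)

Hensel's recurrence: r_{i+1} = r_i − f(r_i)·(f′(r_i))^{-1} mod 23^{i+2}, with f′(x) = 2x. Iterate:
  r_0 = 20 (mod 23)
  r_1 = 503 (mod 529)
  r_2 = 3677 (mod 12167)
  r_3 = 64512 (mod 279841)
  r_4 = 2862922 (mod 6436343)
Final: r_4 = 2862922, and one checks f(r_4) ≡ 0 mod 23^5.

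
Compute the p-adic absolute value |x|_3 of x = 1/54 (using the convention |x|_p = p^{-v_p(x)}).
|1/54|_3 = 27

Step 1 — compute v_3(x) by factoring powers of 3 out of the numerator and denominator: v_3(1/54) = -3. Step 2 — apply |x|_p = p^{-v_p(x)} = 3^{3} = 27.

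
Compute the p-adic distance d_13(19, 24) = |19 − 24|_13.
d_13(19, 24) = 1

Step 1 — x − y = 19 − 24 = -5. Step 2 — v_13(-5) = 0 (factor: -5 = −(13^0 · 5); the sign does not affect v_p). Step 3 — |x − y|_13 = 13^{0} = 1.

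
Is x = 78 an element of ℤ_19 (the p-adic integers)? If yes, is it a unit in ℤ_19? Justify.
x ∈ ℤ_19^× (unit); v_19(x) = 0

ℤ_19 = {x ∈ ℚ_19 : v_19(x) ≥ 0} and ℤ_19^× = {x ∈ ℤ_19 : v_19(x) = 0}. Here v_19(78) = v_19(num) − v_19(den) = 0; compare against these criteria.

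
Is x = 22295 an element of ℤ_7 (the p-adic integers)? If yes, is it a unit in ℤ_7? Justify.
x ∈ ℤ_7 but not a unit; v_7(x) = 3 > 0

ℤ_7 = {x ∈ ℚ_7 : v_7(x) ≥ 0} and ℤ_7^× = {x ∈ ℤ_7 : v_7(x) = 0}. Here v_7(22295) = v_7(num) − v_7(den) = 3; compare against these criteria.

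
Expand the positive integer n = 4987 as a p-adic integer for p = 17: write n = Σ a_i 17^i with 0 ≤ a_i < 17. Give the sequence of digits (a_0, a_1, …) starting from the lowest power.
(a_0, a_1, …) = (6, 4, 0, 1)

Repeated division by 17 gives the digits low-to-high: 4987 = 6 + 4·17^1 + 1·17^3. Digit sequence: (6, 4, 0, 1).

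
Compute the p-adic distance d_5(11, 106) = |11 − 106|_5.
d_5(11, 106) = 1/5

Step 1 — x − y = 11 − 106 = -95. Step 2 — v_5(-95) = 1 (factor: -95 = −(5^1 · 19); the sign does not affect v_p). Step 3 — |x − y|_5 = 5^{-1} = 1/5.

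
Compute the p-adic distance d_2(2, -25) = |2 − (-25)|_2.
d_2(2, -25) = 1

Step 1 — x − y = 2 − (-25) = 27. Step 2 — v_2(27) = 0 (factor: 27 = (2^0 · 27); the sign does not affect v_p). Step 3 — |x − y|_2 = 2^{0} = 1.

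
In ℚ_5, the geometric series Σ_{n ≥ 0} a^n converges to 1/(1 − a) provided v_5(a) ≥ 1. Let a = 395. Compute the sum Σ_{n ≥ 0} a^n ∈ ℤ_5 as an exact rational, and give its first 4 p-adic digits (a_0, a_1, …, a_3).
Σ a^n = 1/(1 − a) = -1/394;  first 4 digits = (1, 4, 1, 0)

v_5(a) = 1 ≥ 1, so the series converges in ℤ_5 to 1/(1 − a) = 1/(1 − 395) = -1/394. Expand this rational in ℤ_5: compute digits iteratively via d_i = x_i mod 5, x_{i+1} = (x_i − d_i)/5. The first 4 digits are (1, 4, 1, 0).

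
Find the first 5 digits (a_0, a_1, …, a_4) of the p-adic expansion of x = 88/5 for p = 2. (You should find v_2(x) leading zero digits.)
(a_0, …, a_4) = (0, 0, 0, 1, 1)

v_2(88/5) = 3, so a_0 = ... = a_2 = 0. Factor out: x = 2^3 · u with u = 11/5 a unit in ℤ_2. Expand u iteratively via a_{v+i} = u_i mod 2, u_{i+1} = (u_i − a_{v+i})/2:
  u_0 = 11/5;  a_3 = 1;  u_1 = (u_0 − 1)/2 = 3/5
  u_1 = 3/5;  a_4 = 1;  u_2 = (u_1 − 1)/2 = -1/5
Digits: (0, 0, 0, 1, 1).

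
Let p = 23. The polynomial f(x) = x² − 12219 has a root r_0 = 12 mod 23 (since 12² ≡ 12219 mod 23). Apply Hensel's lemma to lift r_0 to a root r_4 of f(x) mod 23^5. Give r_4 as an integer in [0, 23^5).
r_4 = 2061962 (mod 6436343)

Hensel's recurrence: r_{i+1} = r_i − f(r_i)·(f′(r_i))^{-1} mod 23^{i+2}, with f′(x) = 2x. Iterate:
  r_0 = 12 (mod 23)
  r_1 = 449 (mod 529)
  r_2 = 5739 (mod 12167)
  r_3 = 103075 (mod 279841)
  r_4 = 2061962 (mod 6436343)
Final: r_4 = 2061962, and one checks f(r_4) ≡ 0 mod 23^5.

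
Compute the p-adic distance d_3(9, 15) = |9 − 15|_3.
d_3(9, 15) = 1/3

Step 1 — x − y = 9 − 15 = -6. Step 2 — v_3(-6) = 1 (factor: -6 = −(3^1 · 2); the sign does not affect v_p). Step 3 — |x − y|_3 = 3^{-1} = 1/3.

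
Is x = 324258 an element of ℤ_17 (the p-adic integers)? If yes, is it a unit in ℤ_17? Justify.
x ∈ ℤ_17 but not a unit; v_17(x) = 3 > 0

ℤ_17 = {x ∈ ℚ_17 : v_17(x) ≥ 0} and ℤ_17^× = {x ∈ ℤ_17 : v_17(x) = 0}. Here v_17(324258) = v_17(num) − v_17(den) = 3; compare against these criteria.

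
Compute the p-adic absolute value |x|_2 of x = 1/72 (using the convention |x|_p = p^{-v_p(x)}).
|1/72|_2 = 8

Step 1 — compute v_2(x) by factoring powers of 2 out of the numerator and denominator: v_2(1/72) = -3. Step 2 — apply |x|_p = p^{-v_p(x)} = 2^{3} = 8.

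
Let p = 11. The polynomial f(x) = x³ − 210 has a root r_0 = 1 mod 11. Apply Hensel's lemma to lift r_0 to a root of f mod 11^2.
r_1 = 111 (mod 121)

Hensel: r_{i+1} = r_i − f(r_i)/f′(r_i) mod 11^{i+2}, where f′(x) = 3x². Iterate:
  r_0 = 1 (mod 11)
  r_1 = 111 (mod 121)
Final: r = 111 with f(r) ≡ 0 mod 11^2.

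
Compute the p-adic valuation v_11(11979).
v_11(11979) = 3

v_11(n) is the largest exponent k such that 11^k divides n. Factor out: 11979 = 11^3 · 9. (Sign doesn't affect v_p.) So v_11(11979) = 3.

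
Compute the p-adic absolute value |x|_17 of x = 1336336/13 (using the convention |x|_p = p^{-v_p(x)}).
|1336336/13|_17 = 1/83521

Step 1 — compute v_17(x) by factoring powers of 17 out of the numerator and denominator: v_17(1336336/13) = 4. Step 2 — apply |x|_p = p^{-v_p(x)} = 17^{-4} = 1/83521.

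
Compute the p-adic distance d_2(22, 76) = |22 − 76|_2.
d_2(22, 76) = 1/2

Step 1 — x − y = 22 − 76 = -54. Step 2 — v_2(-54) = 1 (factor: -54 = −(2^1 · 27); the sign does not affect v_p). Step 3 — |x − y|_2 = 2^{-1} = 1/2.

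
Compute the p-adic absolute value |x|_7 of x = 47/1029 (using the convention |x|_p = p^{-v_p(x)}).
|47/1029|_7 = 343

Step 1 — compute v_7(x) by factoring powers of 7 out of the numerator and denominator: v_7(47/1029) = -3. Step 2 — apply |x|_p = p^{-v_p(x)} = 7^{3} = 343.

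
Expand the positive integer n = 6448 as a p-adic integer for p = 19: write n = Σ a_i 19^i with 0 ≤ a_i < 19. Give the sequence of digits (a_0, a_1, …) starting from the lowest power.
(a_0, a_1, …) = (7, 16, 17)

Repeated division by 19 gives the digits low-to-high: 6448 = 7 + 16·19^1 + 17·19^2. Digit sequence: (7, 16, 17).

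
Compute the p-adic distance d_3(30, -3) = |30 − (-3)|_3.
d_3(30, -3) = 1/3

Step 1 — x − y = 30 − (-3) = 33. Step 2 — v_3(33) = 1 (factor: 33 = (3^1 · 11); the sign does not affect v_p). Step 3 — |x − y|_3 = 3^{-1} = 1/3.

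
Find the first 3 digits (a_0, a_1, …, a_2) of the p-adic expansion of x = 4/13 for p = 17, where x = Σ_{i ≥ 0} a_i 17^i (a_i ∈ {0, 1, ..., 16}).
(a_0, …, a_2) = (16, 3, 5)

v_17(4/13) = 0 (numerator and denominator both coprime to 17), so x ∈ ℤ_17^×. Compute digits iteratively via a_i = x_i mod 17, x_{i+1} = (x_i − a_i)/17, with x_0 = x:
  x_0 = 4/13;  a_0 = 16;  x_1 = (x_0 − 16)/17 = -12/13
  x_1 = -12/13;  a_1 = 3;  x_2 = (x_1 − 3)/17 = -3/13
  x_2 = -3/13;  a_2 = 5;  x_3 = (x_2 − 5)/17 = -4/13
Digits: (16, 3, 5).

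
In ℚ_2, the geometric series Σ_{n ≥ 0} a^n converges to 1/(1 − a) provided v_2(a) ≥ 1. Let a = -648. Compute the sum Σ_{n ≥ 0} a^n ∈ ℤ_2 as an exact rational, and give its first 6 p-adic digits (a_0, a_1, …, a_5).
Σ a^n = 1/(1 − a) = 1/649;  first 6 digits = (1, 0, 0, 1, 1, 1)

v_2(a) = 3 ≥ 1, so the series converges in ℤ_2 to 1/(1 − a) = 1/(1 − (-648)) = 1/649. Expand this rational in ℤ_2: compute digits iteratively via d_i = x_i mod 2, x_{i+1} = (x_i − d_i)/2. The first 6 digits are (1, 0, 0, 1, 1, 1).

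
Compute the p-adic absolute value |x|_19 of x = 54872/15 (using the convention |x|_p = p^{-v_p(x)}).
|54872/15|_19 = 1/6859

Step 1 — compute v_19(x) by factoring powers of 19 out of the numerator and denominator: v_19(54872/15) = 3. Step 2 — apply |x|_p = p^{-v_p(x)} = 19^{-3} = 1/6859.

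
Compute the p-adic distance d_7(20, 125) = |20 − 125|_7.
d_7(20, 125) = 1/7

Step 1 — x − y = 20 − 125 = -105. Step 2 — v_7(-105) = 1 (factor: -105 = −(7^1 · 15); the sign does not affect v_p). Step 3 — |x − y|_7 = 7^{-1} = 1/7.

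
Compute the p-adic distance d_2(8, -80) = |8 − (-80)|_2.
d_2(8, -80) = 1/8

Step 1 — x − y = 8 − (-80) = 88. Step 2 — v_2(88) = 3 (factor: 88 = (2^3 · 11); the sign does not affect v_p). Step 3 — |x − y|_2 = 2^{-3} = 1/8.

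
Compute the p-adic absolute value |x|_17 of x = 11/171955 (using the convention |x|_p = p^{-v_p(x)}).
|11/171955|_17 = 4913

Step 1 — compute v_17(x) by factoring powers of 17 out of the numerator and denominator: v_17(11/171955) = -3. Step 2 — apply |x|_p = p^{-v_p(x)} = 17^{3} = 4913.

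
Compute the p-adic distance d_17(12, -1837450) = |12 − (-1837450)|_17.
d_17(12, -1837450) = 1/83521

Step 1 — x − y = 12 − (-1837450) = 1837462. Step 2 — v_17(1837462) = 4 (factor: 1837462 = (17^4 · 22); the sign does not affect v_p). Step 3 — |x − y|_17 = 17^{-4} = 1/83521.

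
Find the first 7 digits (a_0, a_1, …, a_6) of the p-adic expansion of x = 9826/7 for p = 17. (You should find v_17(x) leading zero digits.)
(a_0, …, a_6) = (0, 0, 0, 10, 14, 4, 7)

v_17(9826/7) = 3, so a_0 = ... = a_2 = 0. Factor out: x = 17^3 · u with u = 2/7 a unit in ℤ_17. Expand u iteratively via a_{v+i} = u_i mod 17, u_{i+1} = (u_i − a_{v+i})/17:
  u_0 = 2/7;  a_3 = 10;  u_1 = (u_0 − 10)/17 = -4/7
  u_1 = -4/7;  a_4 = 14;  u_2 = (u_1 − 14)/17 = -6/7
  u_2 = -6/7;  a_5 = 4;  u_3 = (u_2 − 4)/17 = -2/7
  u_3 = -2/7;  a_6 = 7;  u_4 = (u_3 − 7)/17 = -3/7
Digits: (0, 0, 0, 10, 14, 4, 7).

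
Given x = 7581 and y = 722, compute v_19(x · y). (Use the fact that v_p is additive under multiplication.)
v_19(5473482) = 4

v_p(x) = 2 (factor: 7581 = 19^2 · 21); v_p(y) = 2 (factor: 722 = 19^2 · 2). Additivity: v_p(xy) = v_p(x) + v_p(y) = 2 + 2 = 4. (Direct check: xy = 5473482 = 19^4 · (42).)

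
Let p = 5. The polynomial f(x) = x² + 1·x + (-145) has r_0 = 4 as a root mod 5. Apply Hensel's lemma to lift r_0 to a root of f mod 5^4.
r_3 = 504 (mod 625)

Hensel: r_{i+1} = r_i − f(r_i)·(f′(r_i))^{-1} mod 5^{i+2}, f′(x) = 2x + 1. Iterate:
  r_0 = 4 (mod 5)
  r_1 = 4 (mod 25)
  r_2 = 4 (mod 125)
  r_3 = 504 (mod 625)
Final: r = 504 satisfies f(r) ≡ 0 mod 5^4.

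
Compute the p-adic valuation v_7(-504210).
v_7(-504210) = 5

v_7(n) is the largest exponent k such that 7^k divides n. Factor out: -504210 = -7^5 · 30. (Sign doesn't affect v_p.) So v_7(-504210) = 5.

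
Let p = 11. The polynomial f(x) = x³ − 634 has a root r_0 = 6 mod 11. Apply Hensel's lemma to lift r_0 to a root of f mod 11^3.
r_2 = 765 (mod 1331)

Hensel: r_{i+1} = r_i − f(r_i)/f′(r_i) mod 11^{i+2}, where f′(x) = 3x². Iterate:
  r_0 = 6 (mod 11)
  r_1 = 39 (mod 121)
  r_2 = 765 (mod 1331)
Final: r = 765 with f(r) ≡ 0 mod 11^3.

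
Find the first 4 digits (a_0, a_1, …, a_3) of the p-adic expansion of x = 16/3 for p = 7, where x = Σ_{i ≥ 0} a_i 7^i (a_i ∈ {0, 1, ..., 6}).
(a_0, …, a_3) = (3, 5, 4, 4)

v_7(16/3) = 0 (numerator and denominator both coprime to 7), so x ∈ ℤ_7^×. Compute digits iteratively via a_i = x_i mod 7, x_{i+1} = (x_i − a_i)/7, with x_0 = x:
  x_0 = 16/3;  a_0 = 3;  x_1 = (x_0 − 3)/7 = 1/3
  x_1 = 1/3;  a_1 = 5;  x_2 = (x_1 − 5)/7 = -2/3
  x_2 = -2/3;  a_2 = 4;  x_3 = (x_2 − 4)/7 = -2/3
  x_3 = -2/3;  a_3 = 4;  x_4 = (x_3 − 4)/7 = -2/3
Digits: (3, 5, 4, 4).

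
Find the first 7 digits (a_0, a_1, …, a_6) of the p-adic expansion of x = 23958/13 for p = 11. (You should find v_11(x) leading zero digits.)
(a_0, …, a_6) = (0, 0, 0, 9, 1, 10, 5)

v_11(23958/13) = 3, so a_0 = ... = a_2 = 0. Factor out: x = 11^3 · u with u = 18/13 a unit in ℤ_11. Expand u iteratively via a_{v+i} = u_i mod 11, u_{i+1} = (u_i − a_{v+i})/11:
  u_0 = 18/13;  a_3 = 9;  u_1 = (u_0 − 9)/11 = -9/13
  u_1 = -9/13;  a_4 = 1;  u_2 = (u_1 − 1)/11 = -2/13
  u_2 = -2/13;  a_5 = 10;  u_3 = (u_2 − 10)/11 = -12/13
  u_3 = -12/13;  a_6 = 5;  u_4 = (u_3 − 5)/11 = -7/13
Digits: (0, 0, 0, 9, 1, 10, 5).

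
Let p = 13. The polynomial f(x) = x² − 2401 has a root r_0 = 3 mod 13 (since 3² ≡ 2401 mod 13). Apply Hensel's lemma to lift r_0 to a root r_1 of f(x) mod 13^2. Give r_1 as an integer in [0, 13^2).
r_1 = 120 (mod 169)

Hensel's recurrence: r_{i+1} = r_i − f(r_i)·(f′(r_i))^{-1} mod 13^{i+2}, with f′(x) = 2x. Iterate:
  r_0 = 3 (mod 13)
  r_1 = 120 (mod 169)
Final: r_1 = 120, and one checks f(r_1) ≡ 0 mod 13^2.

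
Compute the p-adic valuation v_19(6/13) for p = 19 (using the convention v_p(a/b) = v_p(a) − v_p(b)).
v_19(6/13) = 0

Factor powers of 19 from the numerator and denominator of the reduced fraction: 6 = 19^0 · 6 and 13 = 19^0 · 13. Apply v_p(a/b) = v_p(a) − v_p(b): v_19(6/13) = 0 − 0 = 0.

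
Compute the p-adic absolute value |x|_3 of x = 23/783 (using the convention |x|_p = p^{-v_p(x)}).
|23/783|_3 = 27

Step 1 — compute v_3(x) by factoring powers of 3 out of the numerator and denominator: v_3(23/783) = -3. Step 2 — apply |x|_p = p^{-v_p(x)} = 3^{3} = 27.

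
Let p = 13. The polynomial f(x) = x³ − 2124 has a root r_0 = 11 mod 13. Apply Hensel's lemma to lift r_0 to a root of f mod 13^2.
r_1 = 63 (mod 169)

Hensel: r_{i+1} = r_i − f(r_i)/f′(r_i) mod 13^{i+2}, where f′(x) = 3x². Iterate:
  r_0 = 11 (mod 13)
  r_1 = 63 (mod 169)
Final: r = 63 with f(r) ≡ 0 mod 13^2.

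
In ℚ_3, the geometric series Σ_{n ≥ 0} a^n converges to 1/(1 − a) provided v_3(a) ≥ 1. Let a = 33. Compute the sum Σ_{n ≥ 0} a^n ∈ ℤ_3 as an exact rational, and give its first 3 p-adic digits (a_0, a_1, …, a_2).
Σ a^n = 1/(1 − a) = -1/32;  first 3 digits = (1, 2, 1)

v_3(a) = 1 ≥ 1, so the series converges in ℤ_3 to 1/(1 − a) = 1/(1 − 33) = -1/32. Expand this rational in ℤ_3: compute digits iteratively via d_i = x_i mod 3, x_{i+1} = (x_i − d_i)/3. The first 3 digits are (1, 2, 1).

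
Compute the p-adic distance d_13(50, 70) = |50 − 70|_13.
d_13(50, 70) = 1

Step 1 — x − y = 50 − 70 = -20. Step 2 — v_13(-20) = 0 (factor: -20 = −(13^0 · 20); the sign does not affect v_p). Step 3 — |x − y|_13 = 13^{0} = 1.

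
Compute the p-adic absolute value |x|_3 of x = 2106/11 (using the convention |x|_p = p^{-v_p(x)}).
|2106/11|_3 = 1/81

Step 1 — compute v_3(x) by factoring powers of 3 out of the numerator and denominator: v_3(2106/11) = 4. Step 2 — apply |x|_p = p^{-v_p(x)} = 3^{-4} = 1/81.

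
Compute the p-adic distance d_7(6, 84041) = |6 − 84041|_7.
d_7(6, 84041) = 1/16807

Step 1 — x − y = 6 − 84041 = -84035. Step 2 — v_7(-84035) = 5 (factor: -84035 = −(7^5 · 5); the sign does not affect v_p). Step 3 — |x − y|_7 = 7^{-5} = 1/16807.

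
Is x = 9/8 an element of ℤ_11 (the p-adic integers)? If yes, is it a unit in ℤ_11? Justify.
x ∈ ℤ_11^× (unit); v_11(x) = 0

ℤ_11 = {x ∈ ℚ_11 : v_11(x) ≥ 0} and ℤ_11^× = {x ∈ ℤ_11 : v_11(x) = 0}. Here v_11(9/8) = v_11(num) − v_11(den) = 0; compare against these criteria.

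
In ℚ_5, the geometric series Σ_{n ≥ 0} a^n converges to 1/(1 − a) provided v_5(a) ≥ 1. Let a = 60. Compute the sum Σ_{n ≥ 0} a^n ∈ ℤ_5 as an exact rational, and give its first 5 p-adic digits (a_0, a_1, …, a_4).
Σ a^n = 1/(1 − a) = -1/59;  first 5 digits = (1, 2, 1, 2, 2)

v_5(a) = 1 ≥ 1, so the series converges in ℤ_5 to 1/(1 − a) = 1/(1 − 60) = -1/59. Expand this rational in ℤ_5: compute digits iteratively via d_i = x_i mod 5, x_{i+1} = (x_i − d_i)/5. The first 5 digits are (1, 2, 1, 2, 2).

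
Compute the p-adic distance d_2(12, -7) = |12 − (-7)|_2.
d_2(12, -7) = 1

Step 1 — x − y = 12 − (-7) = 19. Step 2 — v_2(19) = 0 (factor: 19 = (2^0 · 19); the sign does not affect v_p). Step 3 — |x − y|_2 = 2^{0} = 1.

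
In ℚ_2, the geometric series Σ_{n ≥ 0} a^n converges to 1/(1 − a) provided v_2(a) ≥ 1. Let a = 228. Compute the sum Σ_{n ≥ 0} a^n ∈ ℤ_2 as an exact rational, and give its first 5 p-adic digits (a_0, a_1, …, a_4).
Σ a^n = 1/(1 − a) = -1/227;  first 5 digits = (1, 0, 1, 0, 1)

v_2(a) = 2 ≥ 1, so the series converges in ℤ_2 to 1/(1 − a) = 1/(1 − 228) = -1/227. Expand this rational in ℤ_2: compute digits iteratively via d_i = x_i mod 2, x_{i+1} = (x_i − d_i)/2. The first 5 digits are (1, 0, 1, 0, 1).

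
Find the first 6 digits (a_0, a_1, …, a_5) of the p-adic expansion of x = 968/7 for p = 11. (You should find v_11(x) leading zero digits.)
(a_0, …, a_5) = (0, 0, 9, 4, 9, 7)

v_11(968/7) = 2, so a_0 = ... = a_1 = 0. Factor out: x = 11^2 · u with u = 8/7 a unit in ℤ_11. Expand u iteratively via a_{v+i} = u_i mod 11, u_{i+1} = (u_i − a_{v+i})/11:
  u_0 = 8/7;  a_2 = 9;  u_1 = (u_0 − 9)/11 = -5/7
  u_1 = -5/7;  a_3 = 4;  u_2 = (u_1 − 4)/11 = -3/7
  u_2 = -3/7;  a_4 = 9;  u_3 = (u_2 − 9)/11 = -6/7
  u_3 = -6/7;  a_5 = 7;  u_4 = (u_3 − 7)/11 = -5/7
Digits: (0, 0, 9, 4, 9, 7).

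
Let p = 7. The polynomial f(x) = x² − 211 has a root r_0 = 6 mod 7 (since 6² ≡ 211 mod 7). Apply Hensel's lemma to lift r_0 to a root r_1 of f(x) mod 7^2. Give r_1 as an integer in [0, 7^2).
r_1 = 41 (mod 49)

Hensel's recurrence: r_{i+1} = r_i − f(r_i)·(f′(r_i))^{-1} mod 7^{i+2}, with f′(x) = 2x. Iterate:
  r_0 = 6 (mod 7)
  r_1 = 41 (mod 49)
Final: r_1 = 41, and one checks f(r_1) ≡ 0 mod 7^2.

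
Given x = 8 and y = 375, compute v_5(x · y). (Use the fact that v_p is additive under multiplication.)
v_5(3000) = 3

v_p(x) = 0 (factor: 8 = 5^0 · 8); v_p(y) = 3 (factor: 375 = 5^3 · 3). Additivity: v_p(xy) = v_p(x) + v_p(y) = 0 + 3 = 3. (Direct check: xy = 3000 = 5^3 · (24).)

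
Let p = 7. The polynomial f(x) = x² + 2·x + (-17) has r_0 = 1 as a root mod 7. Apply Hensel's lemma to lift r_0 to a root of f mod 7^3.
r_2 = 323 (mod 343)

Hensel: r_{i+1} = r_i − f(r_i)·(f′(r_i))^{-1} mod 7^{i+2}, f′(x) = 2x + 2. Iterate:
  r_0 = 1 (mod 7)
  r_1 = 29 (mod 49)
  r_2 = 323 (mod 343)
Final: r = 323 satisfies f(r) ≡ 0 mod 7^3.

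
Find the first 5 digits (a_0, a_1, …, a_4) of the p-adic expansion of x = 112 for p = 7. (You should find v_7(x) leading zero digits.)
(a_0, …, a_4) = (0, 2, 2, 0, 0)

v_7(112) = 1, so a_0 = ... = a_0 = 0. Factor out: x = 7^1 · u with u = 16 a unit in ℤ_7. Expand u iteratively via a_{v+i} = u_i mod 7, u_{i+1} = (u_i − a_{v+i})/7:
  u_0 = 16;  a_1 = 2;  u_1 = (u_0 − 2)/7 = 2
  u_1 = 2;  a_2 = 2;  u_2 = (u_1 − 2)/7 = 0
  u_2 = 0;  a_3 = 0;  u_3 = (u_2 − 0)/7 = 0
  u_3 = 0;  a_4 = 0;  u_4 = (u_3 − 0)/7 = 0
Digits: (0, 2, 2, 0, 0).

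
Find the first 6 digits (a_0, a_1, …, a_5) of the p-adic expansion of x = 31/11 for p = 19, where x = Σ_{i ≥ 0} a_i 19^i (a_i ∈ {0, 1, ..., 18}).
(a_0, …, a_5) = (8, 17, 6, 10, 15, 13)

v_19(31/11) = 0 (numerator and denominator both coprime to 19), so x ∈ ℤ_19^×. Compute digits iteratively via a_i = x_i mod 19, x_{i+1} = (x_i − a_i)/19, with x_0 = x:
  x_0 = 31/11;  a_0 = 8;  x_1 = (x_0 − 8)/19 = -3/11
  x_1 = -3/11;  a_1 = 17;  x_2 = (x_1 − 17)/19 = -10/11
  x_2 = -10/11;  a_2 = 6;  x_3 = (x_2 − 6)/19 = -4/11
  x_3 = -4/11;  a_3 = 10;  x_4 = (x_3 − 10)/19 = -6/11
  x_4 = -6/11;  a_4 = 15;  x_5 = (x_4 − 15)/19 = -9/11
  x_5 = -9/11;  a_5 = 13;  x_6 = (x_5 − 13)/19 = -8/11
Digits: (8, 17, 6, 10, 15, 13).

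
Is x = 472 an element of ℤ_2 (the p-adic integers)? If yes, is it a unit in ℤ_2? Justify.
x ∈ ℤ_2 but not a unit; v_2(x) = 3 > 0

ℤ_2 = {x ∈ ℚ_2 : v_2(x) ≥ 0} and ℤ_2^× = {x ∈ ℤ_2 : v_2(x) = 0}. Here v_2(472) = v_2(num) − v_2(den) = 3; compare against these criteria.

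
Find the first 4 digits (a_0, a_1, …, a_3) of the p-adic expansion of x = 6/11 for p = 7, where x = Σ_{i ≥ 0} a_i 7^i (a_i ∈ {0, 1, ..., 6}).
(a_0, …, a_3) = (5, 0, 5, 5)

v_7(6/11) = 0 (numerator and denominator both coprime to 7), so x ∈ ℤ_7^×. Compute digits iteratively via a_i = x_i mod 7, x_{i+1} = (x_i − a_i)/7, with x_0 = x:
  x_0 = 6/11;  a_0 = 5;  x_1 = (x_0 − 5)/7 = -7/11
  x_1 = -7/11;  a_1 = 0;  x_2 = (x_1 − 0)/7 = -1/11
  x_2 = -1/11;  a_2 = 5;  x_3 = (x_2 − 5)/7 = -8/11
  x_3 = -8/11;  a_3 = 5;  x_4 = (x_3 − 5)/7 = -9/11
Digits: (5, 0, 5, 5).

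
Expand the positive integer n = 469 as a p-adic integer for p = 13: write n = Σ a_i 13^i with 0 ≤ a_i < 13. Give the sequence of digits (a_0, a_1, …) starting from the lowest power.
(a_0, a_1, …) = (1, 10, 2)

Repeated division by 13 gives the digits low-to-high: 469 = 1 + 10·13^1 + 2·13^2. Digit sequence: (1, 10, 2).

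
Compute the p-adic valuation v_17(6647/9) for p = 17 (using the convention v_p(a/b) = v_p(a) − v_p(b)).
v_17(6647/9) = 2

Factor powers of 17 from the numerator and denominator of the reduced fraction: 6647 = 17^2 · 23 and 9 = 17^0 · 9. Apply v_p(a/b) = v_p(a) − v_p(b): v_17(6647/9) = 2 − 0 = 2.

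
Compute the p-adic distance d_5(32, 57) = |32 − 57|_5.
d_5(32, 57) = 1/25

Step 1 — x − y = 32 − 57 = -25. Step 2 — v_5(-25) = 2 (factor: -25 = −(5^2 · 1); the sign does not affect v_p). Step 3 — |x − y|_5 = 5^{-2} = 1/25.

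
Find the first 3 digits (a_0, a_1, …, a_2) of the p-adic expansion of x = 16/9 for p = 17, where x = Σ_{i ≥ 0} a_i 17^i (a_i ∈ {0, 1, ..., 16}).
(a_0, …, a_2) = (15, 3, 13)

v_17(16/9) = 0 (numerator and denominator both coprime to 17), so x ∈ ℤ_17^×. Compute digits iteratively via a_i = x_i mod 17, x_{i+1} = (x_i − a_i)/17, with x_0 = x:
  x_0 = 16/9;  a_0 = 15;  x_1 = (x_0 − 15)/17 = -7/9
  x_1 = -7/9;  a_1 = 3;  x_2 = (x_1 − 3)/17 = -2/9
  x_2 = -2/9;  a_2 = 13;  x_3 = (x_2 − 13)/17 = -7/9
Digits: (15, 3, 13).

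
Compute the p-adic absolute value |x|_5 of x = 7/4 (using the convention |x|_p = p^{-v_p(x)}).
|7/4|_5 = 1

Step 1 — compute v_5(x) by factoring powers of 5 out of the numerator and denominator: v_5(7/4) = 0. Step 2 — apply |x|_p = p^{-v_p(x)} = 5^{0} = 1.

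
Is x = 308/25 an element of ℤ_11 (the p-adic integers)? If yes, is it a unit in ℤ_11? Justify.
x ∈ ℤ_11 but not a unit; v_11(x) = 1 > 0

ℤ_11 = {x ∈ ℚ_11 : v_11(x) ≥ 0} and ℤ_11^× = {x ∈ ℤ_11 : v_11(x) = 0}. Here v_11(308/25) = v_11(num) − v_11(den) = 1; compare against these criteria.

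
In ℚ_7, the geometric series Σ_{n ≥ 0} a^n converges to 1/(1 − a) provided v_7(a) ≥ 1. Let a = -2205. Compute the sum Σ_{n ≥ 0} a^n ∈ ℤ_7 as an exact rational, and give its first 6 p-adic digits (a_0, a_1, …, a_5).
Σ a^n = 1/(1 − a) = 1/2206;  first 6 digits = (1, 0, 4, 0, 1, 2)

v_7(a) = 2 ≥ 1, so the series converges in ℤ_7 to 1/(1 − a) = 1/(1 − (-2205)) = 1/2206. Expand this rational in ℤ_7: compute digits iteratively via d_i = x_i mod 7, x_{i+1} = (x_i − d_i)/7. The first 6 digits are (1, 0, 4, 0, 1, 2).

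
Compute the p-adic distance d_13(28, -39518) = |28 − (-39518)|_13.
d_13(28, -39518) = 1/2197

Step 1 — x − y = 28 − (-39518) = 39546. Step 2 — v_13(39546) = 3 (factor: 39546 = (13^3 · 18); the sign does not affect v_p). Step 3 — |x − y|_13 = 13^{-3} = 1/2197.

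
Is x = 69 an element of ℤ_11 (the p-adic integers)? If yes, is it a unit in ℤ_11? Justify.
x ∈ ℤ_11^× (unit); v_11(x) = 0

ℤ_11 = {x ∈ ℚ_11 : v_11(x) ≥ 0} and ℤ_11^× = {x ∈ ℤ_11 : v_11(x) = 0}. Here v_11(69) = v_11(num) − v_11(den) = 0; compare against these criteria.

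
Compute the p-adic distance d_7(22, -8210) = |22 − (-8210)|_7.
d_7(22, -8210) = 1/343

Step 1 — x − y = 22 − (-8210) = 8232. Step 2 — v_7(8232) = 3 (factor: 8232 = (7^3 · 24); the sign does not affect v_p). Step 3 — |x − y|_7 = 7^{-3} = 1/343.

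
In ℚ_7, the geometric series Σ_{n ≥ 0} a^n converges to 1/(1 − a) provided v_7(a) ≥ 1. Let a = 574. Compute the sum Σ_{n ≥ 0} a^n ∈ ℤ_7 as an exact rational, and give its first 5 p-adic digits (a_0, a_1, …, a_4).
Σ a^n = 1/(1 − a) = -1/573;  first 5 digits = (1, 5, 1, 2, 2)

v_7(a) = 1 ≥ 1, so the series converges in ℤ_7 to 1/(1 − a) = 1/(1 − 574) = -1/573. Expand this rational in ℤ_7: compute digits iteratively via d_i = x_i mod 7, x_{i+1} = (x_i − d_i)/7. The first 5 digits are (1, 5, 1, 2, 2).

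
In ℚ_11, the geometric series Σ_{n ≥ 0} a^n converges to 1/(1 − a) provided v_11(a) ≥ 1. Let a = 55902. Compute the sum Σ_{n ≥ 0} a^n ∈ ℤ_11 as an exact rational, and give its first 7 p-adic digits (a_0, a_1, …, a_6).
Σ a^n = 1/(1 − a) = -1/55901;  first 7 digits = (1, 0, 0, 9, 3, 0, 4)

v_11(a) = 3 ≥ 1, so the series converges in ℤ_11 to 1/(1 − a) = 1/(1 − 55902) = -1/55901. Expand this rational in ℤ_11: compute digits iteratively via d_i = x_i mod 11, x_{i+1} = (x_i − d_i)/11. The first 7 digits are (1, 0, 0, 9, 3, 0, 4).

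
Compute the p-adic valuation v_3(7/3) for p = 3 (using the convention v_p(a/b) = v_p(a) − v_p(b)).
v_3(7/3) = -1

Factor powers of 3 from the numerator and denominator of the reduced fraction: 7 = 3^0 · 7 and 3 = 3^1 · 1. Apply v_p(a/b) = v_p(a) − v_p(b): v_3(7/3) = 0 − 1 = -1.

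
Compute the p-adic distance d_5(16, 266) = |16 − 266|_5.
d_5(16, 266) = 1/125

Step 1 — x − y = 16 − 266 = -250. Step 2 — v_5(-250) = 3 (factor: -250 = −(5^3 · 2); the sign does not affect v_p). Step 3 — |x − y|_5 = 5^{-3} = 1/125.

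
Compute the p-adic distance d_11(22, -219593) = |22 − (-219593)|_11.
d_11(22, -219593) = 1/14641

Step 1 — x − y = 22 − (-219593) = 219615. Step 2 — v_11(219615) = 4 (factor: 219615 = (11^4 · 15); the sign does not affect v_p). Step 3 — |x − y|_11 = 11^{-4} = 1/14641.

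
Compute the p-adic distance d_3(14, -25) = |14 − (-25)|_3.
d_3(14, -25) = 1/3

Step 1 — x − y = 14 − (-25) = 39. Step 2 — v_3(39) = 1 (factor: 39 = (3^1 · 13); the sign does not affect v_p). Step 3 — |x − y|_3 = 3^{-1} = 1/3.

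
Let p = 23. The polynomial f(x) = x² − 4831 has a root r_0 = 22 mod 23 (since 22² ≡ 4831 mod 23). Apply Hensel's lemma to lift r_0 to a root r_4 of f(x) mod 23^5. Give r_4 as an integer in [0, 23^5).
r_4 = 182205 (mod 6436343)

Hensel's recurrence: r_{i+1} = r_i − f(r_i)·(f′(r_i))^{-1} mod 23^{i+2}, with f′(x) = 2x. Iterate:
  r_0 = 22 (mod 23)
  r_1 = 229 (mod 529)
  r_2 = 11867 (mod 12167)
  r_3 = 182205 (mod 279841)
  r_4 = 182205 (mod 6436343)
Final: r_4 = 182205, and one checks f(r_4) ≡ 0 mod 23^5.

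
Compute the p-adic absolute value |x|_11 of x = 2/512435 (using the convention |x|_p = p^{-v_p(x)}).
|2/512435|_11 = 14641

Step 1 — compute v_11(x) by factoring powers of 11 out of the numerator and denominator: v_11(2/512435) = -4. Step 2 — apply |x|_p = p^{-v_p(x)} = 11^{4} = 14641.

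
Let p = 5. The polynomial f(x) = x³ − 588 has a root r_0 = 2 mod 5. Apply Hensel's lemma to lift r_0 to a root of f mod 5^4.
r_3 = 167 (mod 625)

Hensel: r_{i+1} = r_i − f(r_i)/f′(r_i) mod 5^{i+2}, where f′(x) = 3x². Iterate:
  r_0 = 2 (mod 5)
  r_1 = 17 (mod 25)
  r_2 = 42 (mod 125)
  r_3 = 167 (mod 625)
Final: r = 167 with f(r) ≡ 0 mod 5^4.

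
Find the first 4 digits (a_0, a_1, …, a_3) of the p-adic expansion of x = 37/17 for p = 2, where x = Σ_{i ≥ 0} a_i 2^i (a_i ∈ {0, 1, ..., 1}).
(a_0, …, a_3) = (1, 0, 1, 0)

v_2(37/17) = 0 (numerator and denominator both coprime to 2), so x ∈ ℤ_2^×. Compute digits iteratively via a_i = x_i mod 2, x_{i+1} = (x_i − a_i)/2, with x_0 = x:
  x_0 = 37/17;  a_0 = 1;  x_1 = (x_0 − 1)/2 = 10/17
  x_1 = 10/17;  a_1 = 0;  x_2 = (x_1 − 0)/2 = 5/17
  x_2 = 5/17;  a_2 = 1;  x_3 = (x_2 − 1)/2 = -6/17
  x_3 = -6/17;  a_3 = 0;  x_4 = (x_3 − 0)/2 = -3/17
Digits: (1, 0, 1, 0).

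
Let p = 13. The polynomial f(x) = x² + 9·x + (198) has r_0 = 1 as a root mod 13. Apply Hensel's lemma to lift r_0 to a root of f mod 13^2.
r_1 = 105 (mod 169)

Hensel: r_{i+1} = r_i − f(r_i)·(f′(r_i))^{-1} mod 13^{i+2}, f′(x) = 2x + 9. Iterate:
  r_0 = 1 (mod 13)
  r_1 = 105 (mod 169)
Final: r = 105 satisfies f(r) ≡ 0 mod 13^2.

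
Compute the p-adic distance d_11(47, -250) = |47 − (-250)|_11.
d_11(47, -250) = 1/11

Step 1 — x − y = 47 − (-250) = 297. Step 2 — v_11(297) = 1 (factor: 297 = (11^1 · 27); the sign does not affect v_p). Step 3 — |x − y|_11 = 11^{-1} = 1/11.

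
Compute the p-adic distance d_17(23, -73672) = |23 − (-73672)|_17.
d_17(23, -73672) = 1/4913

Step 1 — x − y = 23 − (-73672) = 73695. Step 2 — v_17(73695) = 3 (factor: 73695 = (17^3 · 15); the sign does not affect v_p). Step 3 — |x − y|_17 = 17^{-3} = 1/4913.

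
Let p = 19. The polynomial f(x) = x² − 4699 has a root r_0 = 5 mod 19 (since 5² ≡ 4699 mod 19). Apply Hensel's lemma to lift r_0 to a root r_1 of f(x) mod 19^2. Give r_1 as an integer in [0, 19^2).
r_1 = 328 (mod 361)

Hensel's recurrence: r_{i+1} = r_i − f(r_i)·(f′(r_i))^{-1} mod 19^{i+2}, with f′(x) = 2x. Iterate:
  r_0 = 5 (mod 19)
  r_1 = 328 (mod 361)
Final: r_1 = 328, and one checks f(r_1) ≡ 0 mod 19^2.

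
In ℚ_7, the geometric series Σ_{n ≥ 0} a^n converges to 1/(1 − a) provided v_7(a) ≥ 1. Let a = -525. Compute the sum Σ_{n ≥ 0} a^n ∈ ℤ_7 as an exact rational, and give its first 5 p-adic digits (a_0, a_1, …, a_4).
Σ a^n = 1/(1 − a) = 1/526;  first 5 digits = (1, 2, 0, 5, 6)

v_7(a) = 1 ≥ 1, so the series converges in ℤ_7 to 1/(1 − a) = 1/(1 − (-525)) = 1/526. Expand this rational in ℤ_7: compute digits iteratively via d_i = x_i mod 7, x_{i+1} = (x_i − d_i)/7. The first 5 digits are (1, 2, 0, 5, 6).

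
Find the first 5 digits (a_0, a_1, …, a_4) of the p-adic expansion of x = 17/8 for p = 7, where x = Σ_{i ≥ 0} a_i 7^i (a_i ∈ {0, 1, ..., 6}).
(a_0, …, a_4) = (3, 6, 0, 6, 0)

v_7(17/8) = 0 (numerator and denominator both coprime to 7), so x ∈ ℤ_7^×. Compute digits iteratively via a_i = x_i mod 7, x_{i+1} = (x_i − a_i)/7, with x_0 = x:
  x_0 = 17/8;  a_0 = 3;  x_1 = (x_0 − 3)/7 = -1/8
  x_1 = -1/8;  a_1 = 6;  x_2 = (x_1 − 6)/7 = -7/8
  x_2 = -7/8;  a_2 = 0;  x_3 = (x_2 − 0)/7 = -1/8
  x_3 = -1/8;  a_3 = 6;  x_4 = (x_3 − 6)/7 = -7/8
  x_4 = -7/8;  a_4 = 0;  x_5 = (x_4 − 0)/7 = -1/8
Digits: (3, 6, 0, 6, 0).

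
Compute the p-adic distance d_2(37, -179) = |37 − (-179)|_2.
d_2(37, -179) = 1/8

Step 1 — x − y = 37 − (-179) = 216. Step 2 — v_2(216) = 3 (factor: 216 = (2^3 · 27); the sign does not affect v_p). Step 3 — |x − y|_2 = 2^{-3} = 1/8.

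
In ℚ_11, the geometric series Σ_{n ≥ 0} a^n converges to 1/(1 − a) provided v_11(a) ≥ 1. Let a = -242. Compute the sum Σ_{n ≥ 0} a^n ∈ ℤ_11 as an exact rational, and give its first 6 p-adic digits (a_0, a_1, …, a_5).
Σ a^n = 1/(1 − a) = 1/243;  first 6 digits = (1, 0, 9, 10, 3, 0)

v_11(a) = 2 ≥ 1, so the series converges in ℤ_11 to 1/(1 − a) = 1/(1 − (-242)) = 1/243. Expand this rational in ℤ_11: compute digits iteratively via d_i = x_i mod 11, x_{i+1} = (x_i − d_i)/11. The first 6 digits are (1, 0, 9, 10, 3, 0).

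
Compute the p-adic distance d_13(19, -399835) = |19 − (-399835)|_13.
d_13(19, -399835) = 1/28561

Step 1 — x − y = 19 − (-399835) = 399854. Step 2 — v_13(399854) = 4 (factor: 399854 = (13^4 · 14); the sign does not affect v_p). Step 3 — |x − y|_13 = 13^{-4} = 1/28561.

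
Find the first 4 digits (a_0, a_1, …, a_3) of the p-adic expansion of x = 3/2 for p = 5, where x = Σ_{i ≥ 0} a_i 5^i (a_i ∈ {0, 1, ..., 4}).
(a_0, …, a_3) = (4, 2, 2, 2)

v_5(3/2) = 0 (numerator and denominator both coprime to 5), so x ∈ ℤ_5^×. Compute digits iteratively via a_i = x_i mod 5, x_{i+1} = (x_i − a_i)/5, with x_0 = x:
  x_0 = 3/2;  a_0 = 4;  x_1 = (x_0 − 4)/5 = -1/2
  x_1 = -1/2;  a_1 = 2;  x_2 = (x_1 − 2)/5 = -1/2
  x_2 = -1/2;  a_2 = 2;  x_3 = (x_2 − 2)/5 = -1/2
  x_3 = -1/2;  a_3 = 2;  x_4 = (x_3 − 2)/5 = -1/2
Digits: (4, 2, 2, 2).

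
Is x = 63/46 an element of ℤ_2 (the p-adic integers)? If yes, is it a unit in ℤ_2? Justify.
x ∉ ℤ_2 (v_2(x) = -1 < 0)

ℤ_2 = {x ∈ ℚ_2 : v_2(x) ≥ 0} and ℤ_2^× = {x ∈ ℤ_2 : v_2(x) = 0}. Here v_2(63/46) = v_2(num) − v_2(den) = -1; compare against these criteria.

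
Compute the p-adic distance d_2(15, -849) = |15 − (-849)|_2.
d_2(15, -849) = 1/32

Step 1 — x − y = 15 − (-849) = 864. Step 2 — v_2(864) = 5 (factor: 864 = (2^5 · 27); the sign does not affect v_p). Step 3 — |x − y|_2 = 2^{-5} = 1/32.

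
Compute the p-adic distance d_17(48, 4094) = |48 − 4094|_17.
d_17(48, 4094) = 1/289

Step 1 — x − y = 48 − 4094 = -4046. Step 2 — v_17(-4046) = 2 (factor: -4046 = −(17^2 · 14); the sign does not affect v_p). Step 3 — |x − y|_17 = 17^{-2} = 1/289.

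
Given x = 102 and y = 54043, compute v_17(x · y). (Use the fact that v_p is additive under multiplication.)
v_17(5512386) = 4

v_p(x) = 1 (factor: 102 = 17^1 · 6); v_p(y) = 3 (factor: 54043 = 17^3 · 11). Additivity: v_p(xy) = v_p(x) + v_p(y) = 1 + 3 = 4. (Direct check: xy = 5512386 = 17^4 · (66).)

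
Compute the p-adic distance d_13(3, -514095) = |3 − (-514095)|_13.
d_13(3, -514095) = 1/28561

Step 1 — x − y = 3 − (-514095) = 514098. Step 2 — v_13(514098) = 4 (factor: 514098 = (13^4 · 18); the sign does not affect v_p). Step 3 — |x − y|_13 = 13^{-4} = 1/28561.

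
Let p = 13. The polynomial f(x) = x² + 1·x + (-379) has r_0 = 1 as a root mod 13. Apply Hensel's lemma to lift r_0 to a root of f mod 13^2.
r_1 = 14 (mod 169)

Hensel: r_{i+1} = r_i − f(r_i)·(f′(r_i))^{-1} mod 13^{i+2}, f′(x) = 2x + 1. Iterate:
  r_0 = 1 (mod 13)
  r_1 = 14 (mod 169)
Final: r = 14 satisfies f(r) ≡ 0 mod 13^2.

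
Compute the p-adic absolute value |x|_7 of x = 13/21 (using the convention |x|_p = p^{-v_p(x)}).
|13/21|_7 = 7

Step 1 — compute v_7(x) by factoring powers of 7 out of the numerator and denominator: v_7(13/21) = -1. Step 2 — apply |x|_p = p^{-v_p(x)} = 7^{1} = 7.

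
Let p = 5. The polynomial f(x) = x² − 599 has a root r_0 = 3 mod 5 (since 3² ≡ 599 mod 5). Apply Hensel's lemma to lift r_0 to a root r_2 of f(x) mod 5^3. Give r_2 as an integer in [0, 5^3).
r_2 = 43 (mod 125)

Hensel's recurrence: r_{i+1} = r_i − f(r_i)·(f′(r_i))^{-1} mod 5^{i+2}, with f′(x) = 2x. Iterate:
  r_0 = 3 (mod 5)
  r_1 = 18 (mod 25)
  r_2 = 43 (mod 125)
Final: r_2 = 43, and one checks f(r_2) ≡ 0 mod 5^3.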